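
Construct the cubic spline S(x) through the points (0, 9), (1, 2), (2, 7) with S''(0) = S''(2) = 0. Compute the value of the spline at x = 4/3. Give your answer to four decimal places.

2.5556

Put M_i = S'' at the i-th knot. Here h = (1, 1) and Δ = (-7, 5), so the interior equations h_(i-1)·M_(i-1) + 2(h_(i-1)+h_i)·M_i + h_i·M_(i+1) = 6(Δ_i − Δ_(i-1)) read
  1·M_0 + 4·M_1 + 1·M_2 = 6(Δ_1 - Δ_0) = 72
Natural end conditions: M_0 = M_2 = 0.
Solving the tridiagonal system: M_0 = 0, M_1 = 18, M_2 = 0.
On [1, 2], S(x) = 2 - 1·(x - 1) + 9·(x - 1)² - 3·(x - 1)³.
With (x - 1) = 1/3: S(4/3) = 23/9.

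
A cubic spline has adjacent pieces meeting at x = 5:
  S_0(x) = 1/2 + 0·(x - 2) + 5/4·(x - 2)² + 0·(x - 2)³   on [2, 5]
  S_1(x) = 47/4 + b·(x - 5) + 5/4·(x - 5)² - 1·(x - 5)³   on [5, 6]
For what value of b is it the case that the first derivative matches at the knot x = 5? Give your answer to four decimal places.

S_0'(x) = 0 + 5/2·(x - 2) + 0·(x - 2)², so S_0'(5) = 15/2. On the right, S_1'(5) = b, so b = 15/2.

7.5000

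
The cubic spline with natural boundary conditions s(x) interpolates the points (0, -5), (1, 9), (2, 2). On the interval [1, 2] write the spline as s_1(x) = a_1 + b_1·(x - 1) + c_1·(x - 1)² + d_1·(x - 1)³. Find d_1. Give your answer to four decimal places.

5.2500

With M_i denoting the second derivative at x_i, h_i = 1, 1, and Δ_i = (y_(i+1) − y_i)/h_i = 14, -7:
  1·M_0 + 4·M_1 + 1·M_2 = 6(Δ_1 - Δ_0) = -126
Natural end conditions: M_0 = M_2 = 0.
Solving: M_0 = 0, M_1 = -63/2, M_2 = 0.
On [1, 2], with s_1(x) = a_1 + b_1·(x - 1) + c_1·(x - 1)² + d_1·(x - 1)³: c_1 = M_1/2 = -63/4, d_1 = (M_2 - M_1)/(6h_1) = 21/4, b_1 = Δ_1 - h_1(2M_1 + M_2)/6 = 7/2.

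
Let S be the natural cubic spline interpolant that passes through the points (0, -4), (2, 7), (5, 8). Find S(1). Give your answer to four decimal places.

With M_i denoting the second derivative at x_i, h_i = 2, 3, and Δ_i = (y_(i+1) − y_i)/h_i = 11/2, 1/3:
  2·M_0 + 10·M_1 + 3·M_2 = 6(Δ_1 - Δ_0) = -31
Natural end conditions: M_0 = M_2 = 0.
Forward elimination and back-substitution give M_0 = 0, M_1 = -31/10, M_2 = 0.
On [0, 2], S(t) = -4 + 98/15·t + 0·t² - 31/120·t³.
With t = 1: S(1) = 91/40.

2.2750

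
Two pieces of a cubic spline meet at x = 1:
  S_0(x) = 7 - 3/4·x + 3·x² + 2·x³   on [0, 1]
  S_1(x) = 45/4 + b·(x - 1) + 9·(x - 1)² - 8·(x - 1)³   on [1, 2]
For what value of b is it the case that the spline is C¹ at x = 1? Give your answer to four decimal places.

S_0'(x) = -3/4 + 6·x + 6·x², so S_0'(1) = 45/4. On the right, S_1'(1) = b, so b = 45/4.

11.2500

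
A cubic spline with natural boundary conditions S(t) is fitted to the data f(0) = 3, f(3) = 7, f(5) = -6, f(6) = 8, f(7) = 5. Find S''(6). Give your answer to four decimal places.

With m_i denoting the second derivative at x_i, h_i = 3, 2, 1, 1, and Δ_i = (y_(i+1) − y_i)/h_i = 4/3, -13/2, 14, -3:
  3·m_0 + 10·m_1 + 2·m_2 = 6(Δ_1 - Δ_0) = -47
  2·m_1 + 6·m_2 + 1·m_3 = 6(Δ_2 - Δ_1) = 123
  1·m_2 + 4·m_3 + 1·m_4 = 6(Δ_3 - Δ_2) = -102
Natural end conditions: m_0 = m_4 = 0.
Forward elimination and back-substitution give m_0 = 0, m_1 = -2269/214, m_2 = 3158/107, m_3 = -3518/107, m_4 = 0.

-32.8785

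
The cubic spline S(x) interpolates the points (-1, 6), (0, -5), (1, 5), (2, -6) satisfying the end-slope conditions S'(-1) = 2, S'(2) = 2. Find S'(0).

-1

Let M_i = S''(x_i). Step sizes h_i = 1, 1, 1; slopes of the chords Δ_i = (y_(i+1) - y_i)/h_i = -11, 10, -11.
  1·M_0 + 4·M_1 + 1·M_2 = 6(Δ_1 - Δ_0) = 126
  1·M_1 + 4·M_2 + 1·M_3 = 6(Δ_2 - Δ_1) = -126
Clamped end conditions give two more equations: 2h_0·M_0 + h_0·M_1 = 6(Δ_0 - S'(-1)) = -78 and h_2·M_2 + 2h_2·M_3 = 6(S'(2) - Δ_2) = 78.
Solving the tridiagonal system: M_0 = -72, M_1 = 66, M_2 = -66, M_3 = 72.
On [0, 1], S'(x) = b_1 + 2c_1·x + 3d_1·x² with b_1 = Δ_1 - h_1(2M_1 + M_2)/6 = -1, c_1 = M_1/2 = 33, d_1 = (M_2 - M_1)/(6h_1) = -22. So S'(0) = -1.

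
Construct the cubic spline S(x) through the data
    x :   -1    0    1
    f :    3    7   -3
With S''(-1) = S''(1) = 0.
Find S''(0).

-21

With m_i denoting the second derivative at x_i, h_i = 1, 1, and Δ_i = (y_(i+1) − y_i)/h_i = 4, -10:
  1·m_0 + 4·m_1 + 1·m_2 = 6(Δ_1 - Δ_0) = -84
Natural end conditions: m_0 = m_2 = 0.
Solving: m_0 = 0, m_1 = -21, m_2 = 0.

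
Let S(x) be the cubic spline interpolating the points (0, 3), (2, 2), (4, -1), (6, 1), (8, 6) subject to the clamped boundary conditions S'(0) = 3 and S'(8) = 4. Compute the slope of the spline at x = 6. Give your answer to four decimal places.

Put M_i = S'' at the i-th knot. Here h = (2, 2, 2, 2) and Δ = (-1/2, -3/2, 1, 5/2), so the interior equations h_(i-1)·M_(i-1) + 2(h_(i-1)+h_i)·M_i + h_i·M_(i+1) = 6(Δ_i − Δ_(i-1)) read
  2·M_0 + 8·M_1 + 2·M_2 = 6(Δ_1 - Δ_0) = -6
  2·M_1 + 8·M_2 + 2·M_3 = 6(Δ_2 - Δ_1) = 15
  2·M_2 + 8·M_3 + 2·M_4 = 6(Δ_3 - Δ_2) = 9
Clamped end conditions give two more equations: 2h_0·M_0 + h_0·M_1 = 6(Δ_0 - S'(0)) = -21 and h_3·M_3 + 2h_3·M_4 = 6(S'(8) - Δ_3) = 9.
Hence M_0 = -85/16, M_1 = 1/8, M_2 = 29/16, M_3 = 1/8, M_4 = 35/16.
On [6, 8], S'(x) = b_3 + 2c_3·(x - 6) + 3d_3·(x - 6)² with b_3 = Δ_3 - h_3(2M_3 + M_4)/6 = 27/16, c_3 = M_3/2 = 1/16, d_3 = (M_4 - M_3)/(6h_3) = 11/64. So S'(6) = 27/16.

1.6875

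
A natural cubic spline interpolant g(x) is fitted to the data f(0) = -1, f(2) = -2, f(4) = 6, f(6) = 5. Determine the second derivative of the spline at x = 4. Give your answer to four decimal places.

Put M_i = g'' at the i-th knot. Here h = (2, 2, 2) and Δ = (-1/2, 4, -1/2), so the interior equations h_(i-1)·M_(i-1) + 2(h_(i-1)+h_i)·M_i + h_i·M_(i+1) = 6(Δ_i − Δ_(i-1)) read
  2·M_0 + 8·M_1 + 2·M_2 = 6(Δ_1 - Δ_0) = 27
  2·M_1 + 8·M_2 + 2·M_3 = 6(Δ_2 - Δ_1) = -27
Natural end conditions: M_0 = M_3 = 0.
Solving the tridiagonal system: M_0 = 0, M_1 = 9/2, M_2 = -9/2, M_3 = 0.

-4.5000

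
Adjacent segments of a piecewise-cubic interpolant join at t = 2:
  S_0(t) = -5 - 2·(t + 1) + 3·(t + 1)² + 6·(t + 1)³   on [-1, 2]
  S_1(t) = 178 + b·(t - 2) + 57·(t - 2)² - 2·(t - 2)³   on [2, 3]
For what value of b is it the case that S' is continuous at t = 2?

178

S_0'(t) = -2 + 6·(t + 1) + 18·(t + 1)², so S_0'(2) = 178. On the right, S_1'(2) = b, so b = 178.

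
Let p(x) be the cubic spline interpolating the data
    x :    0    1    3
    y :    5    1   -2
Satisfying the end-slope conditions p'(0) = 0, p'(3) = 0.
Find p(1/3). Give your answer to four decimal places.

Write M_i for p''(x_i). With h_i = 1, 2 and divided differences Δ_i = -4, -3/2, the continuity of p' gives the tridiagonal system
  1·M_0 + 6·M_1 + 2·M_2 = 6(Δ_1 - Δ_0) = 15
Clamped end conditions give two more equations: 2h_0·M_0 + h_0·M_1 = 6(Δ_0 - p'(0)) = -24 and h_1·M_1 + 2h_1·M_2 = 6(p'(3) - Δ_1) = 9.
Hence M_0 = -29/2, M_1 = 5, M_2 = -1/4.
On [0, 1], p(x) = 5 + 0·x - 29/4·x² + 13/4·x³.
With x = 1/3: p(1/3) = 233/54.

4.3148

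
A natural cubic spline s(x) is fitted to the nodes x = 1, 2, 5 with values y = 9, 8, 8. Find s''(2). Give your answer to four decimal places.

0.7500

Let M_i = s''(x_i). Step sizes h_i = 1, 3; slopes of the chords Δ_i = (y_(i+1) - y_i)/h_i = -1, 0.
  1·M_0 + 8·M_1 + 3·M_2 = 6(Δ_1 - Δ_0) = 6
Natural end conditions: M_0 = M_2 = 0.
Solving: M_0 = 0, M_1 = 3/4, M_2 = 0.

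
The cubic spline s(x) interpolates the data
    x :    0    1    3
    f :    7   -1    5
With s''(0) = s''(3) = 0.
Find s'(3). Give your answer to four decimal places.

Let M_i = s''(x_i). Step sizes h_i = 1, 2; slopes of the chords Δ_i = (y_(i+1) - y_i)/h_i = -8, 3.
  1·M_0 + 6·M_1 + 2·M_2 = 6(Δ_1 - Δ_0) = 66
Natural end conditions: M_0 = M_2 = 0.
Hence M_0 = 0, M_1 = 11, M_2 = 0.
On [1, 3], s'(x) = b_1 + 2c_1·(x - 1) + 3d_1·(x - 1)² with b_1 = Δ_1 - h_1(2M_1 + M_2)/6 = -13/3, c_1 = M_1/2 = 11/2, d_1 = (M_2 - M_1)/(6h_1) = -11/12. So s'(3) = 20/3.

6.6667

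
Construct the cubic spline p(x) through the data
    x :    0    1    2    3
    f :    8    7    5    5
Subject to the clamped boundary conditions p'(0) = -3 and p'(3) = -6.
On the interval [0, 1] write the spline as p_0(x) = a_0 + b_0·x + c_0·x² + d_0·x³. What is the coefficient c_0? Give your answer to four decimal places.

4.6000

Write M_i for p''(x_i). With h_i = 1, 1, 1 and divided differences Δ_i = -1, -2, 0, the continuity of p' gives the tridiagonal system
  1·M_0 + 4·M_1 + 1·M_2 = 6(Δ_1 - Δ_0) = -6
  1·M_1 + 4·M_2 + 1·M_3 = 6(Δ_2 - Δ_1) = 12
Clamped end conditions give two more equations: 2h_0·M_0 + h_0·M_1 = 6(Δ_0 - p'(0)) = 12 and h_2·M_2 + 2h_2·M_3 = 6(p'(3) - Δ_2) = -36.
Solving the tridiagonal system: M_0 = 46/5, M_1 = -32/5, M_2 = 52/5, M_3 = -116/5.
On [0, 1], with p_0(x) = a_0 + b_0·x + c_0·x² + d_0·x³: c_0 = M_0/2 = 23/5, d_0 = (M_1 - M_0)/(6h_0) = -13/5, b_0 = Δ_0 - h_0(2M_0 + M_1)/6 = -3.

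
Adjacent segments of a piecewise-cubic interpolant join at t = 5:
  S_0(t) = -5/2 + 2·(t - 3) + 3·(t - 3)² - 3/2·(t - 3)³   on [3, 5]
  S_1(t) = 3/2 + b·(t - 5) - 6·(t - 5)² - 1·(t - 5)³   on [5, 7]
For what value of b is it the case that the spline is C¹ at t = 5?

-4

S_0'(t) = 2 + 6·(t - 3) - 9/2·(t - 3)², so S_0'(5) = -4. On the right, S_1'(5) = b, so b = -4.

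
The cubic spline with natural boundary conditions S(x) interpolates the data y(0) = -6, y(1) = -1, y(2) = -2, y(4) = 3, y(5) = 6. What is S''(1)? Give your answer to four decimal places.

Put M_i = S'' at the i-th knot. Here h = (1, 1, 2, 1) and Δ = (5, -1, 5/2, 3), so the interior equations h_(i-1)·M_(i-1) + 2(h_(i-1)+h_i)·M_i + h_i·M_(i+1) = 6(Δ_i − Δ_(i-1)) read
  1·M_0 + 4·M_1 + 1·M_2 = 6(Δ_1 - Δ_0) = -36
  1·M_1 + 6·M_2 + 2·M_3 = 6(Δ_2 - Δ_1) = 21
  2·M_2 + 6·M_3 + 1·M_4 = 6(Δ_3 - Δ_2) = 3
Natural end conditions: M_0 = M_4 = 0.
Solving the tridiagonal system: M_0 = 0, M_1 = -636/61, M_2 = 348/61, M_3 = -171/122, M_4 = 0.

-10.4262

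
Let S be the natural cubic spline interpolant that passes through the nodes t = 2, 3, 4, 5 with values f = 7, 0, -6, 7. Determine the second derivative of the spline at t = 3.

Let m_i = S''(x_i). Step sizes h_i = 1, 1, 1; slopes of the chords Δ_i = (y_(i+1) - y_i)/h_i = -7, -6, 13.
  1·m_0 + 4·m_1 + 1·m_2 = 6(Δ_1 - Δ_0) = 6
  1·m_1 + 4·m_2 + 1·m_3 = 6(Δ_2 - Δ_1) = 114
Natural end conditions: m_0 = m_3 = 0.
Solving the tridiagonal system: m_0 = 0, m_1 = -6, m_2 = 30, m_3 = 0.

-6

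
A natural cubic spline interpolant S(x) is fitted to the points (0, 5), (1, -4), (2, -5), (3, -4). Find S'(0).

-11

Let M_i = S''(x_i). Step sizes h_i = 1, 1, 1; slopes of the chords Δ_i = (y_(i+1) - y_i)/h_i = -9, -1, 1.
  1·M_0 + 4·M_1 + 1·M_2 = 6(Δ_1 - Δ_0) = 48
  1·M_1 + 4·M_2 + 1·M_3 = 6(Δ_2 - Δ_1) = 12
Natural end conditions: M_0 = M_3 = 0.
Forward elimination and back-substitution give M_0 = 0, M_1 = 12, M_2 = 0, M_3 = 0.
On [0, 1], S'(x) = b_0 + 2c_0·x + 3d_0·x² with b_0 = Δ_0 - h_0(2M_0 + M_1)/6 = -11, c_0 = M_0/2 = 0, d_0 = (M_1 - M_0)/(6h_0) = 2. So S'(0) = -11.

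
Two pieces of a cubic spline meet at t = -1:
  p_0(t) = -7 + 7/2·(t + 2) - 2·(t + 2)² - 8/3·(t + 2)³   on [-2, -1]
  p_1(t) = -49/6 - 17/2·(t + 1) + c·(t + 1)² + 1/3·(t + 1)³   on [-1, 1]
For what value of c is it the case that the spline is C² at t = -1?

p_0''(t) = -4 - 16·(t + 2), so p_0''(-1) = -20. On the right, p_1''(-1) = 2c, so c = -10.

-10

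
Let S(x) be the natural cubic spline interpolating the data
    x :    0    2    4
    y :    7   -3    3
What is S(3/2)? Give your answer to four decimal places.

Write M_i for S''(x_i). With h_i = 2, 2 and divided differences Δ_i = -5, 3, the continuity of S' gives the tridiagonal system
  2·M_0 + 8·M_1 + 2·M_2 = 6(Δ_1 - Δ_0) = 48
Natural end conditions: M_0 = M_2 = 0.
Forward elimination and back-substitution give M_0 = 0, M_1 = 6, M_2 = 0.
On [0, 2], S(x) = 7 - 7·x + 0·x² + 1/2·x³.
With x = 3/2: S(3/2) = -29/16.

-1.8125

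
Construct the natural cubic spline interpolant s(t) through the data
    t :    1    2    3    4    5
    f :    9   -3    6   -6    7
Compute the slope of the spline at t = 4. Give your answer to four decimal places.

Write m_i for s''(x_i). With h_i = 1, 1, 1, 1 and divided differences Δ_i = -12, 9, -12, 13, the continuity of s' gives the tridiagonal system
  1·m_0 + 4·m_1 + 1·m_2 = 6(Δ_1 - Δ_0) = 126
  1·m_1 + 4·m_2 + 1·m_3 = 6(Δ_2 - Δ_1) = -126
  1·m_2 + 4·m_3 + 1·m_4 = 6(Δ_3 - Δ_2) = 150
Natural end conditions: m_0 = m_4 = 0.
Forward elimination and back-substitution give m_0 = 0, m_1 = 318/7, m_2 = -390/7, m_3 = 360/7, m_4 = 0.
On [4, 5], s'(t) = b_3 + 2c_3·(t - 4) + 3d_3·(t - 4)² with b_3 = Δ_3 - h_3(2m_3 + m_4)/6 = -29/7, c_3 = m_3/2 = 180/7, d_3 = (m_4 - m_3)/(6h_3) = -60/7. So s'(4) = -29/7.

-4.1429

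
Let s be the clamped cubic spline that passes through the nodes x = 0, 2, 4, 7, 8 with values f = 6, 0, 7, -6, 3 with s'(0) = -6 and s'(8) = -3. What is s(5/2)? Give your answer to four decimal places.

1.9743

Let M_i = s''(x_i). Step sizes h_i = 2, 2, 3, 1; slopes of the chords Δ_i = (y_(i+1) - y_i)/h_i = -3, 7/2, -13/3, 9.
  2·M_0 + 8·M_1 + 2·M_2 = 6(Δ_1 - Δ_0) = 39
  2·M_1 + 10·M_2 + 3·M_3 = 6(Δ_2 - Δ_1) = -47
  3·M_2 + 8·M_3 + 1·M_4 = 6(Δ_3 - Δ_2) = 80
Clamped end conditions give two more equations: 2h_0·M_0 + h_0·M_1 = 6(Δ_0 - s'(0)) = 18 and h_3·M_3 + 2h_3·M_4 = 6(s'(8) - Δ_3) = -72.
Solving: M_0 = 169/288, M_1 = 1127/144, M_2 = -3569/288, M_3 = 2941/144, M_4 = -13309/288.
On [2, 4], s(x) = 0 + 695/288·(x - 2) + 1127/288·(x - 2)² - 647/384·(x - 2)³.
With (x - 2) = 1/2: s(5/2) = 6065/3072.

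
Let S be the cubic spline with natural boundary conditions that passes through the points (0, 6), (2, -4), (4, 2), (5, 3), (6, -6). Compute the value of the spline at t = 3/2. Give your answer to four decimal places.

Let M_i = S''(x_i). Step sizes h_i = 2, 2, 1, 1; slopes of the chords Δ_i = (y_(i+1) - y_i)/h_i = -5, 3, 1, -9.
  2·M_0 + 8·M_1 + 2·M_2 = 6(Δ_1 - Δ_0) = 48
  2·M_1 + 6·M_2 + 1·M_3 = 6(Δ_2 - Δ_1) = -12
  1·M_2 + 4·M_3 + 1·M_4 = 6(Δ_3 - Δ_2) = -60
Natural end conditions: M_0 = M_4 = 0.
Hence M_0 = 0, M_1 = 45/7, M_2 = -12/7, M_3 = -102/7, M_4 = 0.
On [0, 2], S(t) = 6 - 50/7·t + 0·t² + 15/28·t³.
With t = 3/2: S(3/2) = -93/32.

-2.9063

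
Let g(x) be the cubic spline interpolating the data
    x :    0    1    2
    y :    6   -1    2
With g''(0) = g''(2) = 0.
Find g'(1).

-2

With σ_i denoting the second derivative at x_i, h_i = 1, 1, and Δ_i = (y_(i+1) − y_i)/h_i = -7, 3:
  1·σ_0 + 4·σ_1 + 1·σ_2 = 6(Δ_1 - Δ_0) = 60
Natural end conditions: σ_0 = σ_2 = 0.
Solving: σ_0 = 0, σ_1 = 15, σ_2 = 0.
On [1, 2], g'(x) = b_1 + 2c_1·(x - 1) + 3d_1·(x - 1)² with b_1 = Δ_1 - h_1(2σ_1 + σ_2)/6 = -2, c_1 = σ_1/2 = 15/2, d_1 = (σ_2 - σ_1)/(6h_1) = -5/2. So g'(1) = -2.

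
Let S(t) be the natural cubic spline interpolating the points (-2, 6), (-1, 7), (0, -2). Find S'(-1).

Let m_i = S''(x_i). Step sizes h_i = 1, 1; slopes of the chords Δ_i = (y_(i+1) - y_i)/h_i = 1, -9.
  1·m_0 + 4·m_1 + 1·m_2 = 6(Δ_1 - Δ_0) = -60
Natural end conditions: m_0 = m_2 = 0.
Solving: m_0 = 0, m_1 = -15, m_2 = 0.
On [-1, 0], S'(t) = b_1 + 2c_1·(t + 1) + 3d_1·(t + 1)² with b_1 = Δ_1 - h_1(2m_1 + m_2)/6 = -4, c_1 = m_1/2 = -15/2, d_1 = (m_2 - m_1)/(6h_1) = 5/2. So S'(-1) = -4.

-4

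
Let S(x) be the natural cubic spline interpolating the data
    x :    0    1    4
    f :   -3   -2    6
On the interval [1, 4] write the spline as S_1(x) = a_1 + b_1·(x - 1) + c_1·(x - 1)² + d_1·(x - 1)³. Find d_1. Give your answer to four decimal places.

Let M_i = S''(x_i). Step sizes h_i = 1, 3; slopes of the chords Δ_i = (y_(i+1) - y_i)/h_i = 1, 8/3.
  1·M_0 + 8·M_1 + 3·M_2 = 6(Δ_1 - Δ_0) = 10
Natural end conditions: M_0 = M_2 = 0.
Forward elimination and back-substitution give M_0 = 0, M_1 = 5/4, M_2 = 0.
On [1, 4], with S_1(x) = a_1 + b_1·(x - 1) + c_1·(x - 1)² + d_1·(x - 1)³: c_1 = M_1/2 = 5/8, d_1 = (M_2 - M_1)/(6h_1) = -5/72, b_1 = Δ_1 - h_1(2M_1 + M_2)/6 = 17/12.

-0.0694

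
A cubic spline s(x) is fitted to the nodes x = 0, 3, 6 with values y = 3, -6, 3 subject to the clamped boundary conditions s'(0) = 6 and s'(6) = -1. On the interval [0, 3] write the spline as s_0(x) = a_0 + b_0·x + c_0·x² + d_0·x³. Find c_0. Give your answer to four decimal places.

-6.5833

Let m_i = s''(x_i). Step sizes h_i = 3, 3; slopes of the chords Δ_i = (y_(i+1) - y_i)/h_i = -3, 3.
  3·m_0 + 12·m_1 + 3·m_2 = 6(Δ_1 - Δ_0) = 36
Clamped end conditions give two more equations: 2h_0·m_0 + h_0·m_1 = 6(Δ_0 - s'(0)) = -54 and h_1·m_1 + 2h_1·m_2 = 6(s'(6) - Δ_1) = -24.
Solving the tridiagonal system: m_0 = -79/6, m_1 = 25/3, m_2 = -49/6.
On [0, 3], with s_0(x) = a_0 + b_0·x + c_0·x² + d_0·x³: c_0 = m_0/2 = -79/12, d_0 = (m_1 - m_0)/(6h_0) = 43/36, b_0 = Δ_0 - h_0(2m_0 + m_1)/6 = 6.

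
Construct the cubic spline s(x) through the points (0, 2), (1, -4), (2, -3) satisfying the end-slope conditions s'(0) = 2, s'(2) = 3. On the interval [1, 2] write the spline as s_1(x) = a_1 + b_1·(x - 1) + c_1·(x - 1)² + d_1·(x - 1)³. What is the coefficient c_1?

10

Write σ_i for s''(x_i). With h_i = 1, 1 and divided differences Δ_i = -6, 1, the continuity of s' gives the tridiagonal system
  1·σ_0 + 4·σ_1 + 1·σ_2 = 6(Δ_1 - Δ_0) = 42
Clamped end conditions give two more equations: 2h_0·σ_0 + h_0·σ_1 = 6(Δ_0 - s'(0)) = -48 and h_1·σ_1 + 2h_1·σ_2 = 6(s'(2) - Δ_1) = 12.
Forward elimination and back-substitution give σ_0 = -34, σ_1 = 20, σ_2 = -4.
On [1, 2], with s_1(x) = a_1 + b_1·(x - 1) + c_1·(x - 1)² + d_1·(x - 1)³: c_1 = σ_1/2 = 10, d_1 = (σ_2 - σ_1)/(6h_1) = -4, b_1 = Δ_1 - h_1(2σ_1 + σ_2)/6 = -5.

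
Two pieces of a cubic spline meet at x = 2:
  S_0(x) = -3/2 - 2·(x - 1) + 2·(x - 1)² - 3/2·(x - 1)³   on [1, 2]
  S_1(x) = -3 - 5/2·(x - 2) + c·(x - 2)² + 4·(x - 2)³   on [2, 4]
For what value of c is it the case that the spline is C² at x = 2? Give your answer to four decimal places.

S_0''(x) = 4 - 9·(x - 1), so S_0''(2) = -5. On the right, S_1''(2) = 2c, so c = -5/2.

-2.5000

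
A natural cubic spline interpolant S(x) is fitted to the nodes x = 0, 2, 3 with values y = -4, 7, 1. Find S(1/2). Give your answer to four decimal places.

0.5469

Let M_i = S''(x_i). Step sizes h_i = 2, 1; slopes of the chords Δ_i = (y_(i+1) - y_i)/h_i = 11/2, -6.
  2·M_0 + 6·M_1 + 1·M_2 = 6(Δ_1 - Δ_0) = -69
Natural end conditions: M_0 = M_2 = 0.
Solving: M_0 = 0, M_1 = -23/2, M_2 = 0.
On [0, 2], S(x) = -4 + 28/3·x + 0·x² - 23/24·x³.
With x = 1/2: S(1/2) = 35/64.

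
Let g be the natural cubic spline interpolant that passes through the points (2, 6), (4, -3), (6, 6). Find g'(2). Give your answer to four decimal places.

-6.7500

Write m_i for g''(x_i). With h_i = 2, 2 and divided differences Δ_i = -9/2, 9/2, the continuity of g' gives the tridiagonal system
  2·m_0 + 8·m_1 + 2·m_2 = 6(Δ_1 - Δ_0) = 54
Natural end conditions: m_0 = m_2 = 0.
Hence m_0 = 0, m_1 = 27/4, m_2 = 0.
On [2, 4], g'(x) = b_0 + 2c_0·(x - 2) + 3d_0·(x - 2)² with b_0 = Δ_0 - h_0(2m_0 + m_1)/6 = -27/4, c_0 = m_0/2 = 0, d_0 = (m_1 - m_0)/(6h_0) = 9/16. So g'(2) = -27/4.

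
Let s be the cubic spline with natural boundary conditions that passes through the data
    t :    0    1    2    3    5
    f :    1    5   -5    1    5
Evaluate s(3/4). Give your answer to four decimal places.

5.6101

Let M_i = s''(x_i). Step sizes h_i = 1, 1, 1, 2; slopes of the chords Δ_i = (y_(i+1) - y_i)/h_i = 4, -10, 6, 2.
  1·M_0 + 4·M_1 + 1·M_2 = 6(Δ_1 - Δ_0) = -84
  1·M_1 + 4·M_2 + 1·M_3 = 6(Δ_2 - Δ_1) = 96
  1·M_2 + 6·M_3 + 2·M_4 = 6(Δ_3 - Δ_2) = -24
Natural end conditions: M_0 = M_4 = 0.
Forward elimination and back-substitution give M_0 = 0, M_1 = -1266/43, M_2 = 1452/43, M_3 = -414/43, M_4 = 0.
On [0, 1], s(t) = 1 + 383/43·t + 0·t² - 211/43·t³.
With t = 3/4: s(3/4) = 15439/2752.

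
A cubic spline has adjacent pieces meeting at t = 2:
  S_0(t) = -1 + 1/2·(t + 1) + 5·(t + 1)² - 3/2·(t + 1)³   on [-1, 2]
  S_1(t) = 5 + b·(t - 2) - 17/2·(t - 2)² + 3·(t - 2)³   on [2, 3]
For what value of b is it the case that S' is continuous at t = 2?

S_0'(t) = 1/2 + 10·(t + 1) - 9/2·(t + 1)², so S_0'(2) = -10. On the right, S_1'(2) = b, so b = -10.

-10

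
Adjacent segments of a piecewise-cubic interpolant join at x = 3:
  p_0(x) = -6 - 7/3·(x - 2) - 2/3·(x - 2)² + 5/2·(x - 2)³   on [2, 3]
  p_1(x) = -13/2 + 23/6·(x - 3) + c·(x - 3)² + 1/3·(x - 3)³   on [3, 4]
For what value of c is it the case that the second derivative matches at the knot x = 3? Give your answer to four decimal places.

p_0''(x) = -4/3 + 15·(x - 2), so p_0''(3) = 41/3. On the right, p_1''(3) = 2c, so c = 41/6.

6.8333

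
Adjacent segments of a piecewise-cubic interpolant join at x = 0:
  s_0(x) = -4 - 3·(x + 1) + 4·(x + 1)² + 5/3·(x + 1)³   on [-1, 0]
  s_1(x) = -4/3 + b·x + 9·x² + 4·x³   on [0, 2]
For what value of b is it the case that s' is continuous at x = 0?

10

s_0'(x) = -3 + 8·(x + 1) + 5·(x + 1)², so s_0'(0) = 10. On the right, s_1'(0) = b, so b = 10.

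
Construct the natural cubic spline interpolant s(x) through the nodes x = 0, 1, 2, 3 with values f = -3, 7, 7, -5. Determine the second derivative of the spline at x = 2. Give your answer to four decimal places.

-15.2000

Put σ_i = s'' at the i-th knot. Here h = (1, 1, 1) and Δ = (10, 0, -12), so the interior equations h_(i-1)·σ_(i-1) + 2(h_(i-1)+h_i)·σ_i + h_i·σ_(i+1) = 6(Δ_i − Δ_(i-1)) read
  1·σ_0 + 4·σ_1 + 1·σ_2 = 6(Δ_1 - Δ_0) = -60
  1·σ_1 + 4·σ_2 + 1·σ_3 = 6(Δ_2 - Δ_1) = -72
Natural end conditions: σ_0 = σ_3 = 0.
Hence σ_0 = 0, σ_1 = -56/5, σ_2 = -76/5, σ_3 = 0.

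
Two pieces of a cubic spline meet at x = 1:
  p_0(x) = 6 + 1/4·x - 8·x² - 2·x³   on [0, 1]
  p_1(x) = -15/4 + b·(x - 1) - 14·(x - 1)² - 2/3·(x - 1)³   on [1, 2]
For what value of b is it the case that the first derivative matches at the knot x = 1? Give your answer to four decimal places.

p_0'(x) = 1/4 - 16·x - 6·x², so p_0'(1) = -87/4. On the right, p_1'(1) = b, so b = -87/4.

-21.7500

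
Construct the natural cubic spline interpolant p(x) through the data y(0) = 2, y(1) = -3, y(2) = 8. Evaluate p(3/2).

Let M_i = p''(x_i). Step sizes h_i = 1, 1; slopes of the chords Δ_i = (y_(i+1) - y_i)/h_i = -5, 11.
  1·M_0 + 4·M_1 + 1·M_2 = 6(Δ_1 - Δ_0) = 96
Natural end conditions: M_0 = M_2 = 0.
Hence M_0 = 0, M_1 = 24, M_2 = 0.
On [1, 2], p(x) = -3 + 3·(x - 1) + 12·(x - 1)² - 4·(x - 1)³.
With (x - 1) = 1/2: p(3/2) = 1.

1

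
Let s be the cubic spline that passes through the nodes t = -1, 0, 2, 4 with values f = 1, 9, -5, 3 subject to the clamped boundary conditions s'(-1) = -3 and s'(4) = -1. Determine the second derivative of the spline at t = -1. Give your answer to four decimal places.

Write M_i for s''(x_i). With h_i = 1, 2, 2 and divided differences Δ_i = 8, -7, 4, the continuity of s' gives the tridiagonal system
  1·M_0 + 6·M_1 + 2·M_2 = 6(Δ_1 - Δ_0) = -90
  2·M_1 + 8·M_2 + 2·M_3 = 6(Δ_2 - Δ_1) = 66
Clamped end conditions give two more equations: 2h_0·M_0 + h_0·M_1 = 6(Δ_0 - s'(-1)) = 66 and h_2·M_2 + 2h_2·M_3 = 6(s'(4) - Δ_2) = -30.
Solving the tridiagonal system: M_0 = 1100/23, M_1 = -682/23, M_2 = 461/23, M_3 = -403/23.

47.8261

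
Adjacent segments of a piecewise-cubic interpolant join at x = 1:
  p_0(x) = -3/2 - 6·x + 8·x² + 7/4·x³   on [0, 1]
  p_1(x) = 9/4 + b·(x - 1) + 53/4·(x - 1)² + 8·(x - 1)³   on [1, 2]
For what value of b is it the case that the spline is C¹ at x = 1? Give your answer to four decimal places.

15.2500

p_0'(x) = -6 + 16·x + 21/4·x², so p_0'(1) = 61/4. On the right, p_1'(1) = b, so b = 61/4.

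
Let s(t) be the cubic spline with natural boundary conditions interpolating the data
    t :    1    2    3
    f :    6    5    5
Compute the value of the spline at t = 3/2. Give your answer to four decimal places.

5.4063

Put M_i = s'' at the i-th knot. Here h = (1, 1) and Δ = (-1, 0), so the interior equations h_(i-1)·M_(i-1) + 2(h_(i-1)+h_i)·M_i + h_i·M_(i+1) = 6(Δ_i − Δ_(i-1)) read
  1·M_0 + 4·M_1 + 1·M_2 = 6(Δ_1 - Δ_0) = 6
Natural end conditions: M_0 = M_2 = 0.
Solving the tridiagonal system: M_0 = 0, M_1 = 3/2, M_2 = 0.
On [1, 2], s(t) = 6 - 5/4·(t - 1) + 0·(t - 1)² + 1/4·(t - 1)³.
With (t - 1) = 1/2: s(3/2) = 173/32.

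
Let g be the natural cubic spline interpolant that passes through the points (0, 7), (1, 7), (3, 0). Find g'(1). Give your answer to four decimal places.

Write M_i for g''(x_i). With h_i = 1, 2 and divided differences Δ_i = 0, -7/2, the continuity of g' gives the tridiagonal system
  1·M_0 + 6·M_1 + 2·M_2 = 6(Δ_1 - Δ_0) = -21
Natural end conditions: M_0 = M_2 = 0.
Hence M_0 = 0, M_1 = -7/2, M_2 = 0.
On [1, 3], g'(x) = b_1 + 2c_1·(x - 1) + 3d_1·(x - 1)² with b_1 = Δ_1 - h_1(2M_1 + M_2)/6 = -7/6, c_1 = M_1/2 = -7/4, d_1 = (M_2 - M_1)/(6h_1) = 7/24. So g'(1) = -7/6.

-1.1667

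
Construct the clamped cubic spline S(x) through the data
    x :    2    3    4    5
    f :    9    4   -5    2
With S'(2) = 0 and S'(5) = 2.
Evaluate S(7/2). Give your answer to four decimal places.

-1.9167

Put M_i = S'' at the i-th knot. Here h = (1, 1, 1) and Δ = (-5, -9, 7), so the interior equations h_(i-1)·M_(i-1) + 2(h_(i-1)+h_i)·M_i + h_i·M_(i+1) = 6(Δ_i − Δ_(i-1)) read
  1·M_0 + 4·M_1 + 1·M_2 = 6(Δ_1 - Δ_0) = -24
  1·M_1 + 4·M_2 + 1·M_3 = 6(Δ_2 - Δ_1) = 96
Clamped end conditions give two more equations: 2h_0·M_0 + h_0·M_1 = 6(Δ_0 - S'(2)) = -30 and h_2·M_2 + 2h_2·M_3 = 6(S'(5) - Δ_2) = -30.
Forward elimination and back-substitution give M_0 = -26/3, M_1 = -38/3, M_2 = 106/3, M_3 = -98/3.
On [3, 4], S(x) = 4 - 32/3·(x - 3) - 19/3·(x - 3)² + 8·(x - 3)³.
With (x - 3) = 1/2: S(7/2) = -23/12.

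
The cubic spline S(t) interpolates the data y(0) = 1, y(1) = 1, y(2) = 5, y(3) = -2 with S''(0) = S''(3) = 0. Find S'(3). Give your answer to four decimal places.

Write M_i for S''(x_i). With h_i = 1, 1, 1 and divided differences Δ_i = 0, 4, -7, the continuity of S' gives the tridiagonal system
  1·M_0 + 4·M_1 + 1·M_2 = 6(Δ_1 - Δ_0) = 24
  1·M_1 + 4·M_2 + 1·M_3 = 6(Δ_2 - Δ_1) = -66
Natural end conditions: M_0 = M_3 = 0.
Forward elimination and back-substitution give M_0 = 0, M_1 = 54/5, M_2 = -96/5, M_3 = 0.
On [2, 3], S'(t) = b_2 + 2c_2·(t - 2) + 3d_2·(t - 2)² with b_2 = Δ_2 - h_2(2M_2 + M_3)/6 = -3/5, c_2 = M_2/2 = -48/5, d_2 = (M_3 - M_2)/(6h_2) = 16/5. So S'(3) = -51/5.

-10.2000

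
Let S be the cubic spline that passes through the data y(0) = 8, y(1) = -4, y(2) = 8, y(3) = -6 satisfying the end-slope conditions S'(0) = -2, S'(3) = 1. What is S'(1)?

Let σ_i = S''(x_i). Step sizes h_i = 1, 1, 1; slopes of the chords Δ_i = (y_(i+1) - y_i)/h_i = -12, 12, -14.
  1·σ_0 + 4·σ_1 + 1·σ_2 = 6(Δ_1 - Δ_0) = 144
  1·σ_1 + 4·σ_2 + 1·σ_3 = 6(Δ_2 - Δ_1) = -156
Clamped end conditions give two more equations: 2h_0·σ_0 + h_0·σ_1 = 6(Δ_0 - S'(0)) = -60 and h_2·σ_2 + 2h_2·σ_3 = 6(S'(3) - Δ_2) = 90.
Solving: σ_0 = -66, σ_1 = 72, σ_2 = -78, σ_3 = 84.
On [1, 2], S'(t) = b_1 + 2c_1·(t - 1) + 3d_1·(t - 1)² with b_1 = Δ_1 - h_1(2σ_1 + σ_2)/6 = 1, c_1 = σ_1/2 = 36, d_1 = (σ_2 - σ_1)/(6h_1) = -25. So S'(1) = 1.

1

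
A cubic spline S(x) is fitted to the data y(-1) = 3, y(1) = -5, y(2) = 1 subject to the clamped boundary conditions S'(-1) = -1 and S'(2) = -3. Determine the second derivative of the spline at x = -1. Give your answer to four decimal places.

Let M_i = S''(x_i). Step sizes h_i = 2, 1; slopes of the chords Δ_i = (y_(i+1) - y_i)/h_i = -4, 6.
  2·M_0 + 6·M_1 + 1·M_2 = 6(Δ_1 - Δ_0) = 60
Clamped end conditions give two more equations: 2h_0·M_0 + h_0·M_1 = 6(Δ_0 - S'(-1)) = -18 and h_1·M_1 + 2h_1·M_2 = 6(S'(2) - Δ_1) = -54.
Forward elimination and back-substitution give M_0 = -91/6, M_1 = 64/3, M_2 = -113/3.

-15.1667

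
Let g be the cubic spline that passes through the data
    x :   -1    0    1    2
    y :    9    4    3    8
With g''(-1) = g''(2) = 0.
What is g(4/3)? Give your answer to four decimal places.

With m_i denoting the second derivative at x_i, h_i = 1, 1, 1, and Δ_i = (y_(i+1) − y_i)/h_i = -5, -1, 5:
  1·m_0 + 4·m_1 + 1·m_2 = 6(Δ_1 - Δ_0) = 24
  1·m_1 + 4·m_2 + 1·m_3 = 6(Δ_2 - Δ_1) = 36
Natural end conditions: m_0 = m_3 = 0.
Hence m_0 = 0, m_1 = 4, m_2 = 8, m_3 = 0.
On [1, 2], g(x) = 3 + 7/3·(x - 1) + 4·(x - 1)² - 4/3·(x - 1)³.
With (x - 1) = 1/3: g(4/3) = 338/81.

4.1728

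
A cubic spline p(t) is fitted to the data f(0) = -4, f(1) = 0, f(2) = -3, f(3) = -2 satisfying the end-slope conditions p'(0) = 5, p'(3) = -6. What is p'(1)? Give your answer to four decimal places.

Let M_i = p''(x_i). Step sizes h_i = 1, 1, 1; slopes of the chords Δ_i = (y_(i+1) - y_i)/h_i = 4, -3, 1.
  1·M_0 + 4·M_1 + 1·M_2 = 6(Δ_1 - Δ_0) = -42
  1·M_1 + 4·M_2 + 1·M_3 = 6(Δ_2 - Δ_1) = 24
Clamped end conditions give two more equations: 2h_0·M_0 + h_0·M_1 = 6(Δ_0 - p'(0)) = -6 and h_2·M_2 + 2h_2·M_3 = 6(p'(3) - Δ_2) = -42.
Solving the tridiagonal system: M_0 = 76/15, M_1 = -242/15, M_2 = 262/15, M_3 = -446/15.
On [1, 2], p'(t) = b_1 + 2c_1·(t - 1) + 3d_1·(t - 1)² with b_1 = Δ_1 - h_1(2M_1 + M_2)/6 = -8/15, c_1 = M_1/2 = -121/15, d_1 = (M_2 - M_1)/(6h_1) = 28/5. So p'(1) = -8/15.

-0.5333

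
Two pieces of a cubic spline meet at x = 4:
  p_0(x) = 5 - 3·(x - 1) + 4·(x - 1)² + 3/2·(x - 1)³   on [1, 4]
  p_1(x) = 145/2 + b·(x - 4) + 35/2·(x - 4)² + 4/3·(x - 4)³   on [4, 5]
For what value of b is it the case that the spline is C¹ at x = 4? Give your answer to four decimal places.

61.5000

p_0'(x) = -3 + 8·(x - 1) + 9/2·(x - 1)², so p_0'(4) = 123/2. On the right, p_1'(4) = b, so b = 123/2.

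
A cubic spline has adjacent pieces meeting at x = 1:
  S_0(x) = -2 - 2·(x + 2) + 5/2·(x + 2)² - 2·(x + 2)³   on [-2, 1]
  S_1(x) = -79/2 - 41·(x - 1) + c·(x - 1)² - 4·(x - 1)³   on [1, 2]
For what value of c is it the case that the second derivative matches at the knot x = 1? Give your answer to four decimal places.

-15.5000

S_0''(x) = 5 - 12·(x + 2), so S_0''(1) = -31. On the right, S_1''(1) = 2c, so c = -31/2.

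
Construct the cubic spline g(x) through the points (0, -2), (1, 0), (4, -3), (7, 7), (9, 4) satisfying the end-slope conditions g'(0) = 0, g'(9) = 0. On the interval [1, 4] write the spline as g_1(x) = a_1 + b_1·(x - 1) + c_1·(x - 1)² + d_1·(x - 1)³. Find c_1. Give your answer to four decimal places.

-2.5544

Let M_i = g''(x_i). Step sizes h_i = 1, 3, 3, 2; slopes of the chords Δ_i = (y_(i+1) - y_i)/h_i = 2, -1, 10/3, -3/2.
  1·M_0 + 8·M_1 + 3·M_2 = 6(Δ_1 - Δ_0) = -18
  3·M_1 + 12·M_2 + 3·M_3 = 6(Δ_2 - Δ_1) = 26
  3·M_2 + 10·M_3 + 2·M_4 = 6(Δ_3 - Δ_2) = -29
Clamped end conditions give two more equations: 2h_0·M_0 + h_0·M_1 = 6(Δ_0 - g'(0)) = 12 and h_3·M_3 + 2h_3·M_4 = 6(g'(9) - Δ_3) = 9.
Forward elimination and back-substitution give M_0 = 2515/294, M_1 = -751/147, M_2 = 1403/294, M_3 = -781/147, M_4 = 2885/588.
On [1, 4], with g_1(x) = a_1 + b_1·(x - 1) + c_1·(x - 1)² + d_1·(x - 1)³: c_1 = M_1/2 = -751/294, d_1 = (M_2 - M_1)/(6h_1) = 415/756, b_1 = Δ_1 - h_1(2M_1 + M_2)/6 = 1013/588.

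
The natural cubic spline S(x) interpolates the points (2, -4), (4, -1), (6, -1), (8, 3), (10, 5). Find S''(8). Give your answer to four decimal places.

-1.3125

Write m_i for S''(x_i). With h_i = 2, 2, 2, 2 and divided differences Δ_i = 3/2, 0, 2, 1, the continuity of S' gives the tridiagonal system
  2·m_0 + 8·m_1 + 2·m_2 = 6(Δ_1 - Δ_0) = -9
  2·m_1 + 8·m_2 + 2·m_3 = 6(Δ_2 - Δ_1) = 12
  2·m_2 + 8·m_3 + 2·m_4 = 6(Δ_3 - Δ_2) = -6
Natural end conditions: m_0 = m_4 = 0.
Forward elimination and back-substitution give m_0 = 0, m_1 = -27/16, m_2 = 9/4, m_3 = -21/16, m_4 = 0.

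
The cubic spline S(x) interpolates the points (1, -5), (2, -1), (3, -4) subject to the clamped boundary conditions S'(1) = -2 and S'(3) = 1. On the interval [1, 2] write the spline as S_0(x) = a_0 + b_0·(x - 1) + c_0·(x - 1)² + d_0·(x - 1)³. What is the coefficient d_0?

-9

With M_i denoting the second derivative at x_i, h_i = 1, 1, and Δ_i = (y_(i+1) − y_i)/h_i = 4, -3:
  1·M_0 + 4·M_1 + 1·M_2 = 6(Δ_1 - Δ_0) = -42
Clamped end conditions give two more equations: 2h_0·M_0 + h_0·M_1 = 6(Δ_0 - S'(1)) = 36 and h_1·M_1 + 2h_1·M_2 = 6(S'(3) - Δ_1) = 24.
Solving the tridiagonal system: M_0 = 30, M_1 = -24, M_2 = 24.
On [1, 2], with S_0(x) = a_0 + b_0·(x - 1) + c_0·(x - 1)² + d_0·(x - 1)³: c_0 = M_0/2 = 15, d_0 = (M_1 - M_0)/(6h_0) = -9, b_0 = Δ_0 - h_0(2M_0 + M_1)/6 = -2.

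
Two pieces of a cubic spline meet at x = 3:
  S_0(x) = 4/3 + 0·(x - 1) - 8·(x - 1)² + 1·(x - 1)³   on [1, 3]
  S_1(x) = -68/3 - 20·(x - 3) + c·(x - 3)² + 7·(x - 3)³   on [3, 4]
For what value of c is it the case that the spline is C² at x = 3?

S_0''(x) = -16 + 6·(x - 1), so S_0''(3) = -4. On the right, S_1''(3) = 2c, so c = -2.

-2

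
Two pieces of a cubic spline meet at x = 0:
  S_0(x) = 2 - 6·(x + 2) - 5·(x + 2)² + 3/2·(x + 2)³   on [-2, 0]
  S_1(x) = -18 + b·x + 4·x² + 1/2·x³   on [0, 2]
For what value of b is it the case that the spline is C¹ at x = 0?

-8

S_0'(x) = -6 - 10·(x + 2) + 9/2·(x + 2)², so S_0'(0) = -8. On the right, S_1'(0) = b, so b = -8.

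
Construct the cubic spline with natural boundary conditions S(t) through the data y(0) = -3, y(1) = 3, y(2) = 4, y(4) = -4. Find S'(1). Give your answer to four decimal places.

Write M_i for S''(x_i). With h_i = 1, 1, 2 and divided differences Δ_i = 6, 1, -4, the continuity of S' gives the tridiagonal system
  1·M_0 + 4·M_1 + 1·M_2 = 6(Δ_1 - Δ_0) = -30
  1·M_1 + 6·M_2 + 2·M_3 = 6(Δ_2 - Δ_1) = -30
Natural end conditions: M_0 = M_3 = 0.
Forward elimination and back-substitution give M_0 = 0, M_1 = -150/23, M_2 = -90/23, M_3 = 0.
On [1, 2], S'(t) = b_1 + 2c_1·(t - 1) + 3d_1·(t - 1)² with b_1 = Δ_1 - h_1(2M_1 + M_2)/6 = 88/23, c_1 = M_1/2 = -75/23, d_1 = (M_2 - M_1)/(6h_1) = 10/23. So S'(1) = 88/23.

3.8261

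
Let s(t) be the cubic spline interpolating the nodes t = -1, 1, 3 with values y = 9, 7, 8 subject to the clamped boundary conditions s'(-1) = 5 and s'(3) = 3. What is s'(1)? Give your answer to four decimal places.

Put σ_i = s'' at the i-th knot. Here h = (2, 2) and Δ = (-1, 1/2), so the interior equations h_(i-1)·σ_(i-1) + 2(h_(i-1)+h_i)·σ_i + h_i·σ_(i+1) = 6(Δ_i − Δ_(i-1)) read
  2·σ_0 + 8·σ_1 + 2·σ_2 = 6(Δ_1 - Δ_0) = 9
Clamped end conditions give two more equations: 2h_0·σ_0 + h_0·σ_1 = 6(Δ_0 - s'(-1)) = -36 and h_1·σ_1 + 2h_1·σ_2 = 6(s'(3) - Δ_1) = 15.
Solving the tridiagonal system: σ_0 = -85/8, σ_1 = 13/4, σ_2 = 17/8.
On [1, 3], s'(t) = b_1 + 2c_1·(t - 1) + 3d_1·(t - 1)² with b_1 = Δ_1 - h_1(2σ_1 + σ_2)/6 = -19/8, c_1 = σ_1/2 = 13/8, d_1 = (σ_2 - σ_1)/(6h_1) = -3/32. So s'(1) = -19/8.

-2.3750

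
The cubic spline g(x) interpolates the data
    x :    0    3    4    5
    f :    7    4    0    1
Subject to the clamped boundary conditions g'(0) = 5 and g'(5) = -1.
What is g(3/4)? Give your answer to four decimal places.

9.3777

Let M_i = g''(x_i). Step sizes h_i = 3, 1, 1; slopes of the chords Δ_i = (y_(i+1) - y_i)/h_i = -1, -4, 1.
  3·M_0 + 8·M_1 + 1·M_2 = 6(Δ_1 - Δ_0) = -18
  1·M_1 + 4·M_2 + 1·M_3 = 6(Δ_2 - Δ_1) = 30
Clamped end conditions give two more equations: 2h_0·M_0 + h_0·M_1 = 6(Δ_0 - g'(0)) = -36 and h_2·M_2 + 2h_2·M_3 = 6(g'(5) - Δ_2) = -12.
Solving: M_0 = -150/29, M_1 = -48/29, M_2 = 312/29, M_3 = -330/29.
On [0, 3], g(x) = 7 + 5·x - 75/29·x² + 17/87·x³.
With x = 3/4: g(3/4) = 17405/1856.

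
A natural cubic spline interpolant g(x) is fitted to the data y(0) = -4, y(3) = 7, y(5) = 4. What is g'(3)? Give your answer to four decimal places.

0.5667

Let M_i = g''(x_i). Step sizes h_i = 3, 2; slopes of the chords Δ_i = (y_(i+1) - y_i)/h_i = 11/3, -3/2.
  3·M_0 + 10·M_1 + 2·M_2 = 6(Δ_1 - Δ_0) = -31
Natural end conditions: M_0 = M_2 = 0.
Solving: M_0 = 0, M_1 = -31/10, M_2 = 0.
On [3, 5], g'(x) = b_1 + 2c_1·(x - 3) + 3d_1·(x - 3)² with b_1 = Δ_1 - h_1(2M_1 + M_2)/6 = 17/30, c_1 = M_1/2 = -31/20, d_1 = (M_2 - M_1)/(6h_1) = 31/120. So g'(3) = 17/30.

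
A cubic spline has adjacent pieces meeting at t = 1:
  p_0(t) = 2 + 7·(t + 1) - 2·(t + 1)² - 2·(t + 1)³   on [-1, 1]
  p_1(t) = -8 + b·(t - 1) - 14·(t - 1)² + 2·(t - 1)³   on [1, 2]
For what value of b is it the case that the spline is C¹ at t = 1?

p_0'(t) = 7 - 4·(t + 1) - 6·(t + 1)², so p_0'(1) = -25. On the right, p_1'(1) = b, so b = -25.

-25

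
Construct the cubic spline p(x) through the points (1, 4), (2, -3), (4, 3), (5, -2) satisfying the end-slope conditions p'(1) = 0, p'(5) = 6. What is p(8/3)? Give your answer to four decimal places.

With M_i denoting the second derivative at x_i, h_i = 1, 2, 1, and Δ_i = (y_(i+1) − y_i)/h_i = -7, 3, -5:
  1·M_0 + 6·M_1 + 2·M_2 = 6(Δ_1 - Δ_0) = 60
  2·M_1 + 6·M_2 + 1·M_3 = 6(Δ_2 - Δ_1) = -48
Clamped end conditions give two more equations: 2h_0·M_0 + h_0·M_1 = 6(Δ_0 - p'(1)) = -42 and h_2·M_2 + 2h_2·M_3 = 6(p'(5) - Δ_2) = 66.
Solving: M_0 = -228/7, M_1 = 162/7, M_2 = -162/7, M_3 = 312/7.
On [2, 4], p(x) = -3 - 33/7·(x - 2) + 81/7·(x - 2)² - 27/7·(x - 2)³.
With (x - 2) = 2/3: p(8/3) = -15/7.

-2.1429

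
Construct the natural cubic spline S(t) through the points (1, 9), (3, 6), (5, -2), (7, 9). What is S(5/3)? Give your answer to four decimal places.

Write m_i for S''(x_i). With h_i = 2, 2, 2 and divided differences Δ_i = -3/2, -4, 11/2, the continuity of S' gives the tridiagonal system
  2·m_0 + 8·m_1 + 2·m_2 = 6(Δ_1 - Δ_0) = -15
  2·m_1 + 8·m_2 + 2·m_3 = 6(Δ_2 - Δ_1) = 57
Natural end conditions: m_0 = m_3 = 0.
Hence m_0 = 0, m_1 = -39/10, m_2 = 81/10, m_3 = 0.
On [1, 3], S(t) = 9 - 1/5·(t - 1) + 0·(t - 1)² - 13/40·(t - 1)³.
With (t - 1) = 2/3: S(5/3) = 1184/135.

8.7704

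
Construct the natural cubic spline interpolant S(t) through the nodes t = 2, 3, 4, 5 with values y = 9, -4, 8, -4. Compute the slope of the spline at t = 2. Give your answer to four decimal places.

-21.2667

Put M_i = S'' at the i-th knot. Here h = (1, 1, 1) and Δ = (-13, 12, -12), so the interior equations h_(i-1)·M_(i-1) + 2(h_(i-1)+h_i)·M_i + h_i·M_(i+1) = 6(Δ_i − Δ_(i-1)) read
  1·M_0 + 4·M_1 + 1·M_2 = 6(Δ_1 - Δ_0) = 150
  1·M_1 + 4·M_2 + 1·M_3 = 6(Δ_2 - Δ_1) = -144
Natural end conditions: M_0 = M_3 = 0.
Forward elimination and back-substitution give M_0 = 0, M_1 = 248/5, M_2 = -242/5, M_3 = 0.
On [2, 3], S'(t) = b_0 + 2c_0·(t - 2) + 3d_0·(t - 2)² with b_0 = Δ_0 - h_0(2M_0 + M_1)/6 = -319/15, c_0 = M_0/2 = 0, d_0 = (M_1 - M_0)/(6h_0) = 124/15. So S'(2) = -319/15.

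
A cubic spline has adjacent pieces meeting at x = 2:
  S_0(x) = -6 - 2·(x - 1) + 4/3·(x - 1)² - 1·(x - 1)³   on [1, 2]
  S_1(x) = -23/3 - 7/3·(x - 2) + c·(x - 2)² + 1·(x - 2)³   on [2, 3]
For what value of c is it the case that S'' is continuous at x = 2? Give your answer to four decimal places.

S_0''(x) = 8/3 - 6·(x - 1), so S_0''(2) = -10/3. On the right, S_1''(2) = 2c, so c = -5/3.

-1.6667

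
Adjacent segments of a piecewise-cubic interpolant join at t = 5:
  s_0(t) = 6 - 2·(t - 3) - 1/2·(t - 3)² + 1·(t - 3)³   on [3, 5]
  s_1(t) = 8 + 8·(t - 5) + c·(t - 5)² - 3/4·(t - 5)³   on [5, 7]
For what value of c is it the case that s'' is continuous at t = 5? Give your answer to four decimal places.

s_0''(t) = -1 + 6·(t - 3), so s_0''(5) = 11. On the right, s_1''(5) = 2c, so c = 11/2.

5.5000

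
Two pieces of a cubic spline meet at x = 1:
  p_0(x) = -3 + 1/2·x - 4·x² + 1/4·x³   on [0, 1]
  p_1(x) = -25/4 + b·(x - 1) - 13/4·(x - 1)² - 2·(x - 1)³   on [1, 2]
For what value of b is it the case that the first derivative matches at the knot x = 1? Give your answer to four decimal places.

p_0'(x) = 1/2 - 8·x + 3/4·x², so p_0'(1) = -27/4. On the right, p_1'(1) = b, so b = -27/4.

-6.7500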